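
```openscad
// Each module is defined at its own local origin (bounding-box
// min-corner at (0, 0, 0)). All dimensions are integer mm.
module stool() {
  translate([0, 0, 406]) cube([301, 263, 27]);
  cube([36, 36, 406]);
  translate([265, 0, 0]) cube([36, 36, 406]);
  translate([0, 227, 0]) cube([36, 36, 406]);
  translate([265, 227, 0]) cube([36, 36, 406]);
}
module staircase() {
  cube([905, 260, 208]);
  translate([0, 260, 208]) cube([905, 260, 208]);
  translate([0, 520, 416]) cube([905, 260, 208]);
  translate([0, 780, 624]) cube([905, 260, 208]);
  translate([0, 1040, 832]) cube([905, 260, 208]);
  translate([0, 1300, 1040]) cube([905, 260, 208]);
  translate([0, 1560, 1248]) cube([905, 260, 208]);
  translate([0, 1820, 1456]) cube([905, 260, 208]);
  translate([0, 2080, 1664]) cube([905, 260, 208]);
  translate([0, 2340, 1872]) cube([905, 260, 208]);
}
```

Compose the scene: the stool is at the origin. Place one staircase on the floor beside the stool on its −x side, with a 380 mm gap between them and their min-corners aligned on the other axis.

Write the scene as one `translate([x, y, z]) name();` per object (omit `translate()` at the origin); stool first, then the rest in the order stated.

stool();
translate([-1285, 0, 0]) staircase();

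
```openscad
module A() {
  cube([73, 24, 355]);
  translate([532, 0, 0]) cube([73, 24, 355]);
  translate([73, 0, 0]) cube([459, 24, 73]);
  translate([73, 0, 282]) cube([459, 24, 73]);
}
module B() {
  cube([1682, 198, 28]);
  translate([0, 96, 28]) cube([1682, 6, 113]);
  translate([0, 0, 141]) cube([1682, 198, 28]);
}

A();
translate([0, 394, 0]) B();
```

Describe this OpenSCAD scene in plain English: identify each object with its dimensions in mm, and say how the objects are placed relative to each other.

A is a picture frame with a 459×209 mm rectangular opening (x by z) and a uniform 73 mm border on every side. Frame depth is 24 mm along y. It is built from two vertical stiles running the full outside height and two horizontal rails spanning the gap between the stiles.

B is an I-beam lying along x, 1682 mm long. Overall section height 169 mm. Two flanges 198 mm wide (y) and 28 mm thick, one on the floor and one at the top; a web 6 mm thick runs between them, centred on the flange width.

The I-beam is on the floor beside the picture frame on its +y side.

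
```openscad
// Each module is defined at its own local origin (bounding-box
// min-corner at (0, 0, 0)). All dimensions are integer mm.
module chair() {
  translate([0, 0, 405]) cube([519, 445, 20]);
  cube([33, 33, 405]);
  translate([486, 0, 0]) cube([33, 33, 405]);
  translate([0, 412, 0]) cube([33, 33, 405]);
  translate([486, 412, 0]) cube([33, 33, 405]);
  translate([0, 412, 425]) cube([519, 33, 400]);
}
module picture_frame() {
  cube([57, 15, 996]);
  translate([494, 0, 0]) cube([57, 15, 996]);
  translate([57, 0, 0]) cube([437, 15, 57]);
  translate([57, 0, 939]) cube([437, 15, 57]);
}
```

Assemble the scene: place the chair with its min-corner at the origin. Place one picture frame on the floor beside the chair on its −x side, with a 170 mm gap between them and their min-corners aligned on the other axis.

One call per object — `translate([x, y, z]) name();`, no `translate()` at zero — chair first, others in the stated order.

chair();
translate([-721, 0, 0]) picture_frame();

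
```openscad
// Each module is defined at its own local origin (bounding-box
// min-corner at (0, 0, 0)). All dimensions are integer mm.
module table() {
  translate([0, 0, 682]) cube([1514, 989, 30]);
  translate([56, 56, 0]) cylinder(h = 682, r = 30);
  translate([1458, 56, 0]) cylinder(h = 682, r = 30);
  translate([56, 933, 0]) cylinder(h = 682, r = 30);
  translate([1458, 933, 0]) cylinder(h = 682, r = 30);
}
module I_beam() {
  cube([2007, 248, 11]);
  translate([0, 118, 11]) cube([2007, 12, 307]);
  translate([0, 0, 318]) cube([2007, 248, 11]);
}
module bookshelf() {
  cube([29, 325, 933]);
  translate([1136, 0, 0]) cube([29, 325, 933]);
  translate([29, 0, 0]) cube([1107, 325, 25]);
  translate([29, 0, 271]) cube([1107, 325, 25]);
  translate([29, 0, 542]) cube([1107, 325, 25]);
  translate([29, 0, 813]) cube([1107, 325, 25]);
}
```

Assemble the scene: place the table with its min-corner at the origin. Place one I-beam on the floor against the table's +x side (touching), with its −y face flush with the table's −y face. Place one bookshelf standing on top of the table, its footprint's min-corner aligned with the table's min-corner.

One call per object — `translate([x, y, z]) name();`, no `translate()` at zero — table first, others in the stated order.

table();
translate([1514, 0, 0]) I_beam();
translate([0, 0, 712]) bookshelf();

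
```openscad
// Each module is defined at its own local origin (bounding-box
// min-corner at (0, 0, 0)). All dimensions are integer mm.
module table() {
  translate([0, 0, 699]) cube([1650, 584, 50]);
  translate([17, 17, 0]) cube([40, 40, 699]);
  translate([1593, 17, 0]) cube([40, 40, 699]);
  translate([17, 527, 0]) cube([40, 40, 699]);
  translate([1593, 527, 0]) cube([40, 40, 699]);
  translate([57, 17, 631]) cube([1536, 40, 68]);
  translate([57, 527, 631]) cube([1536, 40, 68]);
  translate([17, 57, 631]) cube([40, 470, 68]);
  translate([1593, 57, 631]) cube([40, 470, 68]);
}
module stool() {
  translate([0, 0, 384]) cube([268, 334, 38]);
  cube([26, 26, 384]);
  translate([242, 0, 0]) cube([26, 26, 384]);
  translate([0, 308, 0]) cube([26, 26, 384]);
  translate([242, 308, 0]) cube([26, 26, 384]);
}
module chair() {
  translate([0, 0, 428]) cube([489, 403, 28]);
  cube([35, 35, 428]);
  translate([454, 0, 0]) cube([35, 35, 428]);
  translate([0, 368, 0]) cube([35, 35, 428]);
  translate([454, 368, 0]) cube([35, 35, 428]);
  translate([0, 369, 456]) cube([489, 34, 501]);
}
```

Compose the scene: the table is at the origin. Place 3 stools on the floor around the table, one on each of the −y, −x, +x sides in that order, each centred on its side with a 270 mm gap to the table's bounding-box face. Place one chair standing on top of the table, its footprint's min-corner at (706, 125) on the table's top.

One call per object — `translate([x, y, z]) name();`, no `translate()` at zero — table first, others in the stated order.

table();
translate([691, -604, 0]) stool();
translate([-538, 125, 0]) stool();
translate([1920, 125, 0]) stool();
translate([706, 125, 749]) chair();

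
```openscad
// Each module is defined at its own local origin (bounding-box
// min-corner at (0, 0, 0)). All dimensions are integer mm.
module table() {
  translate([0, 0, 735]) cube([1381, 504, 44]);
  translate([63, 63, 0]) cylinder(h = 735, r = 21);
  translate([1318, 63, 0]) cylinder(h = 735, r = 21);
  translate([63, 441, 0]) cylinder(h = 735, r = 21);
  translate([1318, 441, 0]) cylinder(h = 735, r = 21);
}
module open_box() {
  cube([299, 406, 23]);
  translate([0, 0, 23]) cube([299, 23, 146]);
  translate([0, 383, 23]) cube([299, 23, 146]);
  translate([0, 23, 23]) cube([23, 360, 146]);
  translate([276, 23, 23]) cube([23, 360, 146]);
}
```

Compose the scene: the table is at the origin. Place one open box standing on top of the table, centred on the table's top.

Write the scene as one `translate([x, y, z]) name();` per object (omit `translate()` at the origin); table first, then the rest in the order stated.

table();
translate([541, 49, 779]) open_box();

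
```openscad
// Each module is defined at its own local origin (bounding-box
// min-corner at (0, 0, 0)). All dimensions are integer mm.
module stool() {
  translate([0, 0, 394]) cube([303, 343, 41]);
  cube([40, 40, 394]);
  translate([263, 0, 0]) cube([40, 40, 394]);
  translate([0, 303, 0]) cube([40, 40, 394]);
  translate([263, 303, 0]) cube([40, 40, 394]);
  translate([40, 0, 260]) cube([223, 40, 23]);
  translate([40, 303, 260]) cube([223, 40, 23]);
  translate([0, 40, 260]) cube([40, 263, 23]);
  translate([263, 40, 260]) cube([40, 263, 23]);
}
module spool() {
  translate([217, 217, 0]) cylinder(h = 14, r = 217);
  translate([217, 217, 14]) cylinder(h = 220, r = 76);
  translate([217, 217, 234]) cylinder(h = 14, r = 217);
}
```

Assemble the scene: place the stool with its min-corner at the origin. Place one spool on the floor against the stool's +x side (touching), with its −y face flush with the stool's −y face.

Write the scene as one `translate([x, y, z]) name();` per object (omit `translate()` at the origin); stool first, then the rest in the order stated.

stool();
translate([303, 0, 0]) spool();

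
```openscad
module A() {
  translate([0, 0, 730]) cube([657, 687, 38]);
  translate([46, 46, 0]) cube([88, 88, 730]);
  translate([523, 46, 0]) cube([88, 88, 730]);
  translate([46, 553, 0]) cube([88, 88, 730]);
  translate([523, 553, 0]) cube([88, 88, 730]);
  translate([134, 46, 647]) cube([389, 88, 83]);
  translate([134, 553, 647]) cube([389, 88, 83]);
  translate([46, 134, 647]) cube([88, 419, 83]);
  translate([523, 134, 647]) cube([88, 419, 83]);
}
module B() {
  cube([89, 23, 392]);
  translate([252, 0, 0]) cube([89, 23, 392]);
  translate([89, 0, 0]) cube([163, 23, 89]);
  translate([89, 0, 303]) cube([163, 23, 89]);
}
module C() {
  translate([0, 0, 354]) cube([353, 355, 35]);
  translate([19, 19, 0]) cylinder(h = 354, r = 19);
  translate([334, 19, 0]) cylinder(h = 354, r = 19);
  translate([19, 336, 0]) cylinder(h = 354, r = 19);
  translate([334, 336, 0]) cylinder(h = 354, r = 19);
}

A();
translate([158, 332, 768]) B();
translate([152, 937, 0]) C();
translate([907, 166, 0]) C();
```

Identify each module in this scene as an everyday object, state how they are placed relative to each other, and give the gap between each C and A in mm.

Each stool's nearest face is 250 mm from the table's bounding box.

A is a table. B is a picture frame. C is a stool. The picture frame is on top of the table, centred. Two stools sit around the table at the +y, +x sides. The gap between each stool and the table is 250 mm.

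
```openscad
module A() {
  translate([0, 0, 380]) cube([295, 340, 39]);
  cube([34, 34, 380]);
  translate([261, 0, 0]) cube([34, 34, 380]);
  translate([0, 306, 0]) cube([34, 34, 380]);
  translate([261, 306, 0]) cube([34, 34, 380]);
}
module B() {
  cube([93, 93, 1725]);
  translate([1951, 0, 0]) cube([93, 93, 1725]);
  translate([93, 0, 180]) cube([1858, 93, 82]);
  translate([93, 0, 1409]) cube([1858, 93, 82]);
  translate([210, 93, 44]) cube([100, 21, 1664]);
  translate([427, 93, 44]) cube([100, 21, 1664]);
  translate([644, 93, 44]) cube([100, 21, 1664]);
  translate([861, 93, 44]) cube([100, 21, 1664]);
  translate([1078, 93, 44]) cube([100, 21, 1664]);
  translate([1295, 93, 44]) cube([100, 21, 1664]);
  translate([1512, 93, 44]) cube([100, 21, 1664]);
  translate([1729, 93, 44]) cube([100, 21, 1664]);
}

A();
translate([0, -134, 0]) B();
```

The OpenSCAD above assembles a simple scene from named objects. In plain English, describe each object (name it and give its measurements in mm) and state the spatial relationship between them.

A is a four-legged stool. The seat is 295×340 mm, 39 mm thick, top at z = 419 mm. It stands on four square legs, each 34×34 mm in cross-section, from z = 0 to the seat underside, each flush with a corner of the seat.

B is a fence section. Two 93×93 mm posts, 1725 mm tall, stand on the floor with a clear span of 1858 mm between their inner faces. Two horizontal rails of 93×82 mm section span the gap between the posts with their undersides at z = 180 mm and z = 1409 mm, flush with the posts' −y face. 8 pickets, each 100 mm wide, 21 mm thick and 1664 mm tall, are fixed to the +y face of the rails with their bottoms at z = 44 mm, evenly spaced across the span with equal gaps (rounded down to the nearest mm) at the −x end and between each pair — any rounding remainder accumulates at the +x end.

The fence section is on the floor beside the stool on its −y side.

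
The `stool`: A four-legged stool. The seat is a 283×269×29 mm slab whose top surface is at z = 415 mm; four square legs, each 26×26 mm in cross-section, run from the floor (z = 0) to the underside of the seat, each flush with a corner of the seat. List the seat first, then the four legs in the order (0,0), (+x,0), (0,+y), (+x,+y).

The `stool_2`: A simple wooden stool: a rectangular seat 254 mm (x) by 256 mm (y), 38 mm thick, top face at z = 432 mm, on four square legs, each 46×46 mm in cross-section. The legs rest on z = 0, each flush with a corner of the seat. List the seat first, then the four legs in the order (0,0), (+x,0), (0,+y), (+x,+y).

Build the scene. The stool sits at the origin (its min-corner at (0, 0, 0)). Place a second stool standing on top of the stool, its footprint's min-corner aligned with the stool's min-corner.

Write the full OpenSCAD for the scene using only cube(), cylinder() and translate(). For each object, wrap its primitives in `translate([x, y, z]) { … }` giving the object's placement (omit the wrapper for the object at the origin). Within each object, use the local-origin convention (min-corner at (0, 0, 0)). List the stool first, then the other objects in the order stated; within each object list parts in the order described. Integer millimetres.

translate([0, 0, 386]) cube([283, 269, 29]);
cube([26, 26, 386]);
translate([257, 0, 0]) cube([26, 26, 386]);
translate([0, 243, 0]) cube([26, 26, 386]);
translate([257, 243, 0]) cube([26, 26, 386]);
translate([0, 0, 415]) {
  translate([0, 0, 394]) cube([254, 256, 38]);
  cube([46, 46, 394]);
  translate([208, 0, 0]) cube([46, 46, 394]);
  translate([0, 210, 0]) cube([46, 46, 394]);
  translate([208, 210, 0]) cube([46, 46, 394]);
}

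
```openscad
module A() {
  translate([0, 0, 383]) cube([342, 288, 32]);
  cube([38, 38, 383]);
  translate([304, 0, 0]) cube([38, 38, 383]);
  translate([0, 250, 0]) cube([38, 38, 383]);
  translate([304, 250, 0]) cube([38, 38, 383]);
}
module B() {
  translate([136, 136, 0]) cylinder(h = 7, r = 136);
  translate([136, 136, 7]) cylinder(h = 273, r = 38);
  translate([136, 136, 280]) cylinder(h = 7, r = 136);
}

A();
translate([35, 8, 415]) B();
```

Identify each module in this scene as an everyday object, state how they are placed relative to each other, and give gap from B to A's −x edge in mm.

The spool's min-x is at 35; the stool's min-x is 0; gap = 35 mm.

A is a stool. B is a spool. The spool is on top of the stool, centred. The gap from the spool to the stool's −x edge is 35 mm.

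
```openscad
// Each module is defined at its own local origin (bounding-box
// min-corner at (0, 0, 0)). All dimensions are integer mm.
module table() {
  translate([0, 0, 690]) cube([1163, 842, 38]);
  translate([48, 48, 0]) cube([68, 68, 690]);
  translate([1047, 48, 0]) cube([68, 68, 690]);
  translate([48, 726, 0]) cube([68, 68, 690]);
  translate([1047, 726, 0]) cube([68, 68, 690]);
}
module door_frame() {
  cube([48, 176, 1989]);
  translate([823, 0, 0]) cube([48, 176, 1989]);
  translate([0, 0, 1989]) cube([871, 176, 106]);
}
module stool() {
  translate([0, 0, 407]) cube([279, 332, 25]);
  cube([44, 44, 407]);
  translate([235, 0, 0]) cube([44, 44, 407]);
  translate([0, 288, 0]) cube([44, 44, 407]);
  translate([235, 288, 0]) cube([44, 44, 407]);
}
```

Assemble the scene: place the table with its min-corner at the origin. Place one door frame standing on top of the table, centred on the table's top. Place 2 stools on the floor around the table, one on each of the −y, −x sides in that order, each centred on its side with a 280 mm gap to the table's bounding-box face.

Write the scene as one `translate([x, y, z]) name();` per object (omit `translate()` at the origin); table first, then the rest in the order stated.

table();
translate([146, 333, 728]) door_frame();
translate([442, -612, 0]) stool();
translate([-559, 255, 0]) stool();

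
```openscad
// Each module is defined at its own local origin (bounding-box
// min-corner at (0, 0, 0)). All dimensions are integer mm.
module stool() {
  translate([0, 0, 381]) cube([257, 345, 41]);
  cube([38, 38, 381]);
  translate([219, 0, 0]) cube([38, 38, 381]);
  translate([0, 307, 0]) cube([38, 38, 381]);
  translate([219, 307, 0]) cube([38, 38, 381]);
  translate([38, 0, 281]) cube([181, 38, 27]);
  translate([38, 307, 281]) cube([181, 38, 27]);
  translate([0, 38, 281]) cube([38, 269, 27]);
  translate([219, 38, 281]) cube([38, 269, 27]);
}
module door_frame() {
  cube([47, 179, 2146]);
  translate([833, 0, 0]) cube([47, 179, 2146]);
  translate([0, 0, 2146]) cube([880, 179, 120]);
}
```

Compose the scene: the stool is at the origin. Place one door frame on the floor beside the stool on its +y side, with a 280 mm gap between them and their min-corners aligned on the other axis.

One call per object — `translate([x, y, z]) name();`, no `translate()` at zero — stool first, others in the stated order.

stool();
translate([0, 625, 0]) door_frame();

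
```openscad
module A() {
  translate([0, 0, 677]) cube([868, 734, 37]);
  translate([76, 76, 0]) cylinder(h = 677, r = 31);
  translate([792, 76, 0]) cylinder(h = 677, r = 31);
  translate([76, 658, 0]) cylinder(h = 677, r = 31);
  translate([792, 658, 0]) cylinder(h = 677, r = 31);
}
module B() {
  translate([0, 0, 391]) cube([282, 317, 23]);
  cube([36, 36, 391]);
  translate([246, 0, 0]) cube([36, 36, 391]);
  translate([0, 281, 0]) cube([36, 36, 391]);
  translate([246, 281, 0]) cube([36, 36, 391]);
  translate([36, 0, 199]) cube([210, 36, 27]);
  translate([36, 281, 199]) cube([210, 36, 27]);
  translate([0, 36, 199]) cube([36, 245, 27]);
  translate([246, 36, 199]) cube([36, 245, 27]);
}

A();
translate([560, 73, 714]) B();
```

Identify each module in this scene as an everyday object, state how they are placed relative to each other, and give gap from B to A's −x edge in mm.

The stool's min-x is at 560; the table's min-x is 0; gap = 560 mm.

A is a table. B is a stool. The stool is on top of the table. The gap from the stool to the table's −x edge is 560 mm.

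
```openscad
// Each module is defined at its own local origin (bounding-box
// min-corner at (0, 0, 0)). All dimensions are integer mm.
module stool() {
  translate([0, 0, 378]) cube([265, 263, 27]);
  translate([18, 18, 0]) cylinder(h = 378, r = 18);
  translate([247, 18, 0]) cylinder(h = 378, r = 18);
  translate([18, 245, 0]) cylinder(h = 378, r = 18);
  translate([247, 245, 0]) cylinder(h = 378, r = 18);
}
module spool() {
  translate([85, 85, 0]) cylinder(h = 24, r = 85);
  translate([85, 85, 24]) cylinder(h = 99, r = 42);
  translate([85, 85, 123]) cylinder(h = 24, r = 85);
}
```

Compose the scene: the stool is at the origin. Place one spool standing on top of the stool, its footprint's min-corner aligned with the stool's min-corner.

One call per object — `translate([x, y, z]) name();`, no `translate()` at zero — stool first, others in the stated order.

stool();
translate([0, 0, 405]) spool();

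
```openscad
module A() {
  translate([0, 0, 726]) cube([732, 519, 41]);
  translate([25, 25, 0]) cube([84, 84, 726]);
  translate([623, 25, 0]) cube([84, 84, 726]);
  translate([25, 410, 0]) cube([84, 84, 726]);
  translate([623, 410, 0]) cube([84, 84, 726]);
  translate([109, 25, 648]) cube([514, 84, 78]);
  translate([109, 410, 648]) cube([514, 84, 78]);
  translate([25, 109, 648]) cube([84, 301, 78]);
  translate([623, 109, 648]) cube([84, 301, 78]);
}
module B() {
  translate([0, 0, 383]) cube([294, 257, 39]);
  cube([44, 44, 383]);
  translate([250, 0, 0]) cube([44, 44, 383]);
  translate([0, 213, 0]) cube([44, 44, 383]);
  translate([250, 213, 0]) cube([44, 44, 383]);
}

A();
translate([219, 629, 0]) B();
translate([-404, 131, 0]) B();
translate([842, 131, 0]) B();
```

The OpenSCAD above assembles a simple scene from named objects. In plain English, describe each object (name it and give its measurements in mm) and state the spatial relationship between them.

A is a table: top 732 mm (x) × 519 mm (y), 41 mm thick, upper face at z = 767 mm, on four 84×84 mm square legs, each inset 25 mm from the nearest pair of top edges, running from z = 0 to the bottom of the top. Four apron rails, 84 mm thick and 78 mm tall, run between adjacent legs with their top edges flush with the underside of the top and their outer faces flush with the legs' outer faces.

B is a four-legged stool. The seat is 294×257 mm, 39 mm thick, top at z = 422 mm. It stands on four square legs, each 44×44 mm in cross-section, from z = 0 to the seat underside, each flush with a corner of the seat.

Three stools sit around the table at the +y, −x, +x sides.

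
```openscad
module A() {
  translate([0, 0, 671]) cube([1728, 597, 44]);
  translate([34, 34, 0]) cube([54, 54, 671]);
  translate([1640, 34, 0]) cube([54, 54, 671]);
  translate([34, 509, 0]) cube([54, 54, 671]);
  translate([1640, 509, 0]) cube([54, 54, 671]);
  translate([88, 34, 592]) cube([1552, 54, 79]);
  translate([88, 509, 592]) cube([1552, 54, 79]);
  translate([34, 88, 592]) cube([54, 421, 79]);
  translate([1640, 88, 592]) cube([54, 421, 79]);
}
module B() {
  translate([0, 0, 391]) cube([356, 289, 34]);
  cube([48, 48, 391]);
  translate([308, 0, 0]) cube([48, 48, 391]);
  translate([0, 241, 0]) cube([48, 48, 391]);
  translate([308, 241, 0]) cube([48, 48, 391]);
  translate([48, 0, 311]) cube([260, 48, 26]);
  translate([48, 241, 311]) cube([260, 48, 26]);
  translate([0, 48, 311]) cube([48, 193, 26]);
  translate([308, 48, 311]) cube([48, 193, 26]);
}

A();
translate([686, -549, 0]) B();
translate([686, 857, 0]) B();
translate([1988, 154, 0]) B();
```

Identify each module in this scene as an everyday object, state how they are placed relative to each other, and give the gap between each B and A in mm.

A is a table. B is a stool. Three stools sit around the table at the −y, +y, +x sides. The gap between each stool and the table is 260 mm.

Each stool's nearest face is 260 mm from the table's bounding box.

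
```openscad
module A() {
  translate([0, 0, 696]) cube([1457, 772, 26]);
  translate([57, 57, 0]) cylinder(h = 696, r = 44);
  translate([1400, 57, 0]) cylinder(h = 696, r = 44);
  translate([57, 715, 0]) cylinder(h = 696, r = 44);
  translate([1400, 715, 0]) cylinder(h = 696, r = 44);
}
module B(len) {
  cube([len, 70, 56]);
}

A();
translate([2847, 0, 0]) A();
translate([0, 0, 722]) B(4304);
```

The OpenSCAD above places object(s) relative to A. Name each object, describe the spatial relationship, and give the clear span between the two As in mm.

Second table starts at x = 2847; first ends at x = 1457; clear span = 2847 − 1457 = 1390 mm.

A is a table. B is a beam. A beam spans the tops of two tables. The clear span between the two tables is 1390 mm.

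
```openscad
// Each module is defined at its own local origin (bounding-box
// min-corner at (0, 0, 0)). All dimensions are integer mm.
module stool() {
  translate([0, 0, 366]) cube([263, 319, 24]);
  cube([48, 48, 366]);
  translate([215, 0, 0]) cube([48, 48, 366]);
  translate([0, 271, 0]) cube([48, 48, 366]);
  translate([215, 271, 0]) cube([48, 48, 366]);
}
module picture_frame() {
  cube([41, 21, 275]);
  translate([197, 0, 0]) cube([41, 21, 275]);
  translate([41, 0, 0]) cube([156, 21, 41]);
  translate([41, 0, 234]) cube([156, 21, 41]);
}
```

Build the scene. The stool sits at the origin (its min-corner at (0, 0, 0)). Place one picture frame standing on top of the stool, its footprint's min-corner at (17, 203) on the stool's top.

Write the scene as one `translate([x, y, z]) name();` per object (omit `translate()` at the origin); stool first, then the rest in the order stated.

stool();
translate([17, 203, 390]) picture_frame();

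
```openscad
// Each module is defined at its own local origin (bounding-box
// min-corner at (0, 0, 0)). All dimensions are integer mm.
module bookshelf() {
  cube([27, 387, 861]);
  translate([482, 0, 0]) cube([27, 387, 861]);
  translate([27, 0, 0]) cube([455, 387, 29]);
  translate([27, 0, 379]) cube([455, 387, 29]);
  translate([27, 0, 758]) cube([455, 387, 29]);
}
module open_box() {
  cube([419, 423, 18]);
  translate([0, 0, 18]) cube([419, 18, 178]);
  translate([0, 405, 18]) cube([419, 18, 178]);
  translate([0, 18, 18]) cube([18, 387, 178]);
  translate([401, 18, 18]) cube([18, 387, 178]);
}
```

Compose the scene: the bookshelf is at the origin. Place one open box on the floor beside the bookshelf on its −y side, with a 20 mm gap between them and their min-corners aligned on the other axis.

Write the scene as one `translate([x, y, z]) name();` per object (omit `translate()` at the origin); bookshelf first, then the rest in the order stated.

bookshelf();
translate([0, -443, 0]) open_box();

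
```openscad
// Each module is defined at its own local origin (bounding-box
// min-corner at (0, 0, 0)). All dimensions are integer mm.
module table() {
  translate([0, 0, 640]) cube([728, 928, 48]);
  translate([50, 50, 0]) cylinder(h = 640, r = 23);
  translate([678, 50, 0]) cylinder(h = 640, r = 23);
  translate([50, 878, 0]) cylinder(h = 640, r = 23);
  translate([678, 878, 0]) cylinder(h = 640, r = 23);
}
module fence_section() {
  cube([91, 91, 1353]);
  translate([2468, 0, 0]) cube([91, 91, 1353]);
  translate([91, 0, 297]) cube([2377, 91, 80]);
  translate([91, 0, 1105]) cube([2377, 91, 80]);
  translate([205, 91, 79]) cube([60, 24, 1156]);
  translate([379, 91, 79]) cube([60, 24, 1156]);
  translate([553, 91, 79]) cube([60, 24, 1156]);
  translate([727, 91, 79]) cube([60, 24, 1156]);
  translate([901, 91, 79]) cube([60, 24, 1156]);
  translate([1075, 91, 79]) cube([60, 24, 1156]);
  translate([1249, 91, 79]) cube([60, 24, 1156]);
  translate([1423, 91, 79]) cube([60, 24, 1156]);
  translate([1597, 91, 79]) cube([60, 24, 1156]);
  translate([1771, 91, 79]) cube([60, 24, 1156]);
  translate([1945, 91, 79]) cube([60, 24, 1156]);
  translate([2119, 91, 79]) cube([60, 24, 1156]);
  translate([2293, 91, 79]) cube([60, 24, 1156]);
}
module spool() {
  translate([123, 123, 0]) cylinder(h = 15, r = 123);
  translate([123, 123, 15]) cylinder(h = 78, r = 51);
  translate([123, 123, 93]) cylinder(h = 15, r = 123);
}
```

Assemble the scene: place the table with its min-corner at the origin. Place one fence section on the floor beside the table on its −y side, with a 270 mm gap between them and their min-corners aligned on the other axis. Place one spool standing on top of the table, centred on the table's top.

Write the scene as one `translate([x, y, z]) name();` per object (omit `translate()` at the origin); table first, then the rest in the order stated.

table();
translate([0, -385, 0]) fence_section();
translate([241, 341, 688]) spool();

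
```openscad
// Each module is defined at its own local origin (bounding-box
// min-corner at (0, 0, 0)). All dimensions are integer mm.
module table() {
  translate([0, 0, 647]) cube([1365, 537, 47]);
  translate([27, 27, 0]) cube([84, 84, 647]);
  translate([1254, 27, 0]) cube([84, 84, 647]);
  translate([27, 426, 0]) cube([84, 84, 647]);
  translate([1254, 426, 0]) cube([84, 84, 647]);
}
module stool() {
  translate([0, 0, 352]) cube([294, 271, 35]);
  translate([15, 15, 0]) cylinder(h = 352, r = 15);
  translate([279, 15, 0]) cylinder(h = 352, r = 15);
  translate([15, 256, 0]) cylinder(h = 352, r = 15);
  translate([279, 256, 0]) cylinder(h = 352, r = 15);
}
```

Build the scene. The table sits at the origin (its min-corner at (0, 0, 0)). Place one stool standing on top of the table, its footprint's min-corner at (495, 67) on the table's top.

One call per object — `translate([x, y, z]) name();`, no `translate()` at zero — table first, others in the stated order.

table();
translate([495, 67, 694]) stool();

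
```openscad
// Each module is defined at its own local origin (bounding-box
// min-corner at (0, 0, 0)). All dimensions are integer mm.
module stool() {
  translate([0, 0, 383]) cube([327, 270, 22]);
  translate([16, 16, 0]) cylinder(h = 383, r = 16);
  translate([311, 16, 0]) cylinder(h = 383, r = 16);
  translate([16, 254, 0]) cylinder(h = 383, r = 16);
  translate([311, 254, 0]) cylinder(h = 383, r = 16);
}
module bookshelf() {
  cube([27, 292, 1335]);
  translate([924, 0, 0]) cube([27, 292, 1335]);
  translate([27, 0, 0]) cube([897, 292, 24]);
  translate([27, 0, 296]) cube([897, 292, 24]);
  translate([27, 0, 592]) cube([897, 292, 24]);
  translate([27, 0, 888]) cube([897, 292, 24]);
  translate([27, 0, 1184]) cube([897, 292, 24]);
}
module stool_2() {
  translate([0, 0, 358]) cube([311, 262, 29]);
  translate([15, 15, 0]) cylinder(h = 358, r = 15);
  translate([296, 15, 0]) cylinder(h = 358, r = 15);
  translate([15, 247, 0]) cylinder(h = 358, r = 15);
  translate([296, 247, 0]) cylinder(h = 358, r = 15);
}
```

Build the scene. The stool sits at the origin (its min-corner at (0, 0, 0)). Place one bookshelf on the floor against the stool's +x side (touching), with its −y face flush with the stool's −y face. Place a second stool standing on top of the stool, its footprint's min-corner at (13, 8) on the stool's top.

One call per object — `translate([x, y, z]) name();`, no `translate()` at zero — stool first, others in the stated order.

stool();
translate([327, 0, 0]) bookshelf();
translate([13, 8, 405]) stool_2();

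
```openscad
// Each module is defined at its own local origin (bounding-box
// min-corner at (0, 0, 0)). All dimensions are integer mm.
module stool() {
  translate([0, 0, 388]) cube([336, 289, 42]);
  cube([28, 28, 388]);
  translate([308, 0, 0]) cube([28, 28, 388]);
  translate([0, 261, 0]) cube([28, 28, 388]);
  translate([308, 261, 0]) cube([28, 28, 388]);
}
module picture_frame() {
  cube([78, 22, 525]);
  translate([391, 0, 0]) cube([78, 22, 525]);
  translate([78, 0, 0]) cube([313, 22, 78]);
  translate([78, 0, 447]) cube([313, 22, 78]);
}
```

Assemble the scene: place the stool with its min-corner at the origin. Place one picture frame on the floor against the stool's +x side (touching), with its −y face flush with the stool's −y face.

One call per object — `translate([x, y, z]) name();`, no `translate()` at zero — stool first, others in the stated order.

stool();
translate([336, 0, 0]) picture_frame();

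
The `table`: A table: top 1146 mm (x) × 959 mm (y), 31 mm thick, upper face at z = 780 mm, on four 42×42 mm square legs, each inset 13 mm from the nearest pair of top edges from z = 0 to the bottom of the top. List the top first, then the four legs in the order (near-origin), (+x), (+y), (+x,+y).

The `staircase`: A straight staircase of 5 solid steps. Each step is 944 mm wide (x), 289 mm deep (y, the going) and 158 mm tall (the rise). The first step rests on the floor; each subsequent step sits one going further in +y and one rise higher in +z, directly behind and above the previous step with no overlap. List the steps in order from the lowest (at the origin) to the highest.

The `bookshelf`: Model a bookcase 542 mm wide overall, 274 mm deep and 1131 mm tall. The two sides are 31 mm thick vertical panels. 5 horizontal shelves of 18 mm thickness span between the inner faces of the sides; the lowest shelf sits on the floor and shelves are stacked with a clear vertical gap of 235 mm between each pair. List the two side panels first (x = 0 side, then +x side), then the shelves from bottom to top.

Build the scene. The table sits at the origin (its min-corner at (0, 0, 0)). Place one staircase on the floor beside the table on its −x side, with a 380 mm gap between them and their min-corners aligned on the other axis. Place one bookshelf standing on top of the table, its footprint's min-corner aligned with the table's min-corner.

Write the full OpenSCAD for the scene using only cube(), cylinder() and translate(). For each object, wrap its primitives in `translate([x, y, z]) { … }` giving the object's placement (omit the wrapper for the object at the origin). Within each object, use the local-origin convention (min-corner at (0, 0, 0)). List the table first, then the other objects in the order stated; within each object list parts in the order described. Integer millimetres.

translate([0, 0, 749]) cube([1146, 959, 31]);
translate([13, 13, 0]) cube([42, 42, 749]);
translate([1091, 13, 0]) cube([42, 42, 749]);
translate([13, 904, 0]) cube([42, 42, 749]);
translate([1091, 904, 0]) cube([42, 42, 749]);
translate([-1324, 0, 0]) {
  cube([944, 289, 158]);
  translate([0, 289, 158]) cube([944, 289, 158]);
  translate([0, 578, 316]) cube([944, 289, 158]);
  translate([0, 867, 474]) cube([944, 289, 158]);
  translate([0, 1156, 632]) cube([944, 289, 158]);
}
translate([0, 0, 780]) {
  cube([31, 274, 1131]);
  translate([511, 0, 0]) cube([31, 274, 1131]);
  translate([31, 0, 0]) cube([480, 274, 18]);
  translate([31, 0, 253]) cube([480, 274, 18]);
  translate([31, 0, 506]) cube([480, 274, 18]);
  translate([31, 0, 759]) cube([480, 274, 18]);
  translate([31, 0, 1012]) cube([480, 274, 18]);
}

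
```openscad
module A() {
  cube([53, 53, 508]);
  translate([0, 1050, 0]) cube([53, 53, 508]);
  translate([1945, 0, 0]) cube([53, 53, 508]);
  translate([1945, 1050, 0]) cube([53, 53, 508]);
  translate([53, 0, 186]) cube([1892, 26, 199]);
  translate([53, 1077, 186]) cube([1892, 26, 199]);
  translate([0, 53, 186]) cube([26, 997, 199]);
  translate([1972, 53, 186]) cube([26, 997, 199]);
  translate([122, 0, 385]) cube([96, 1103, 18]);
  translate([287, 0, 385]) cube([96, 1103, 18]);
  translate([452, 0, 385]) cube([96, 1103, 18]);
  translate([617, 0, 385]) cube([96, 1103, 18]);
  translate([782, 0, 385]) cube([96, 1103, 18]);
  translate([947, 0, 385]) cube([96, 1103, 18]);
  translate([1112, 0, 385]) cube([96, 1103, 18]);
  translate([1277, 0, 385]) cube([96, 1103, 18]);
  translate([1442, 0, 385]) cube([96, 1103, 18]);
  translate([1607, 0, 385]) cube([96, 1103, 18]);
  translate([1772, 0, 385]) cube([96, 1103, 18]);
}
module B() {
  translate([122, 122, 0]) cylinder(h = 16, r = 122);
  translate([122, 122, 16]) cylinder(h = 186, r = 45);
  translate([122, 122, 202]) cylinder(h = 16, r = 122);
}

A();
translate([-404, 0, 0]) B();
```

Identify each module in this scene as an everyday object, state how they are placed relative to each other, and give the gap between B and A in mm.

A is a bed frame. B is a spool. The spool is on the floor beside the bed frame on its −x side. The gap between the spool and the bed frame is 160 mm.

The spool's nearest face is 160 mm from the bed frame's −x face.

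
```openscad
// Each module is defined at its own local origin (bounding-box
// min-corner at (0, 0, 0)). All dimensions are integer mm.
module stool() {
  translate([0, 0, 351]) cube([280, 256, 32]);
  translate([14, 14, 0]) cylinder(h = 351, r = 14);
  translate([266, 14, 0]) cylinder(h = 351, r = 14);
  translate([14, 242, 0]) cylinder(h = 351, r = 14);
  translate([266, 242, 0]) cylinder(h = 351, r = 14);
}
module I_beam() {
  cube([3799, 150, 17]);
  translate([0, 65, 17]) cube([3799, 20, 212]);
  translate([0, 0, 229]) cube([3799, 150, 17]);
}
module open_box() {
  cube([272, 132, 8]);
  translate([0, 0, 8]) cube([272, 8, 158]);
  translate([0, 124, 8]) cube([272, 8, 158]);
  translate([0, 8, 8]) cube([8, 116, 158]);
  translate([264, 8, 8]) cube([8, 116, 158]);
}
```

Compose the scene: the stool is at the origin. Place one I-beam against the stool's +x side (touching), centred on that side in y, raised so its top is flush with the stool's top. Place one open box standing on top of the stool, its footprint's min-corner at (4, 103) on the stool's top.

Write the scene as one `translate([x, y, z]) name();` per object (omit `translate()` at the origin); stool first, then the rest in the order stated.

stool();
translate([280, 53, 137]) I_beam();
translate([4, 103, 383]) open_box();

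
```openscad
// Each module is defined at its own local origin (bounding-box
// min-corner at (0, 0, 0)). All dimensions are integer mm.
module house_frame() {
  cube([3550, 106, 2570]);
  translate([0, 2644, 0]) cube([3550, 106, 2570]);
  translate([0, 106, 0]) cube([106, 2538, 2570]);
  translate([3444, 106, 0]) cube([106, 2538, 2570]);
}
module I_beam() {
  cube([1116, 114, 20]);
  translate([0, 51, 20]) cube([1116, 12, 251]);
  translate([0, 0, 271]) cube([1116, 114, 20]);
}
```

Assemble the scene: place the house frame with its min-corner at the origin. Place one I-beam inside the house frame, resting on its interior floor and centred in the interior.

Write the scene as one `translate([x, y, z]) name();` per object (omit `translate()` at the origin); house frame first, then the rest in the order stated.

house_frame();
translate([1217, 1318, 0]) I_beam();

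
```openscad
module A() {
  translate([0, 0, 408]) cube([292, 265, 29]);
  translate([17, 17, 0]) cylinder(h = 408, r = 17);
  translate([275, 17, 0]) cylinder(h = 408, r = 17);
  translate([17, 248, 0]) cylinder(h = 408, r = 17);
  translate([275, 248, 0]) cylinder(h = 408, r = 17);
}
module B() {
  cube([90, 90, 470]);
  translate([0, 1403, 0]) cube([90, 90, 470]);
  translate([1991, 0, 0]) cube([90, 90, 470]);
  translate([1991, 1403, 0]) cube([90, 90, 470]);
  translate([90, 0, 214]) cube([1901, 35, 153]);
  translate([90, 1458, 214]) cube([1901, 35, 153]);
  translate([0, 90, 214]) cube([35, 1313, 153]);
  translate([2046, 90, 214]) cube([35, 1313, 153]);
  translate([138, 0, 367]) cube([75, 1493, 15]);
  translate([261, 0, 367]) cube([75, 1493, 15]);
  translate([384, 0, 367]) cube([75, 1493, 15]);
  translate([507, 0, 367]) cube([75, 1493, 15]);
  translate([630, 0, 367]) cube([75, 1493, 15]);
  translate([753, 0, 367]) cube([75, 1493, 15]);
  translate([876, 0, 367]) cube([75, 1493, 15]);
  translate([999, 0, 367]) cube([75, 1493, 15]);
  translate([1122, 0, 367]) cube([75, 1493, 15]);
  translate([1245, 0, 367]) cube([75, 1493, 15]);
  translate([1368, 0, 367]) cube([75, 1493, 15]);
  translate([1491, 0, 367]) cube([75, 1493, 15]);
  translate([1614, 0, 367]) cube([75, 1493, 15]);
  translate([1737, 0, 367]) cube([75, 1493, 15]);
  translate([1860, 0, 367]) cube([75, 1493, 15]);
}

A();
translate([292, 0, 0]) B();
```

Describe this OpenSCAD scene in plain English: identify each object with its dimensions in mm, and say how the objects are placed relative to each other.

A is a four-legged stool. The seat is 292×265 mm, 29 mm thick, top at z = 437 mm. It stands on four round legs, each 34 mm in diameter, from z = 0 to the seat underside, each leg's axis is inset half a diameter from the nearest pair of seat edges (so the leg's bounding box is flush with the corner).

B is a bed frame 2081 mm long (x) by 1493 mm wide (y). Four 90×90 mm corner posts, 470 mm tall, at the corners of the footprint. Four rails of 35 mm thickness and 153 mm height run between adjacent posts with their undersides at z = 214 mm, their outer faces flush with the outside of the frame (the two x-running rails run between the posts' inner faces; the two y-running rails run between the posts' inner faces). 15 slats, each 75 mm wide (x) and 15 mm thick, lie across the top of the two x-running rails, running the full 1493 mm width of the frame in y; the slats are evenly spaced along x between the inner faces of the end posts with equal gaps (rounded down to the nearest mm) at the −x end and between each pair — any rounding remainder accumulates at the +x end.

The bed frame is against the stool's +x side, with their −y faces flush.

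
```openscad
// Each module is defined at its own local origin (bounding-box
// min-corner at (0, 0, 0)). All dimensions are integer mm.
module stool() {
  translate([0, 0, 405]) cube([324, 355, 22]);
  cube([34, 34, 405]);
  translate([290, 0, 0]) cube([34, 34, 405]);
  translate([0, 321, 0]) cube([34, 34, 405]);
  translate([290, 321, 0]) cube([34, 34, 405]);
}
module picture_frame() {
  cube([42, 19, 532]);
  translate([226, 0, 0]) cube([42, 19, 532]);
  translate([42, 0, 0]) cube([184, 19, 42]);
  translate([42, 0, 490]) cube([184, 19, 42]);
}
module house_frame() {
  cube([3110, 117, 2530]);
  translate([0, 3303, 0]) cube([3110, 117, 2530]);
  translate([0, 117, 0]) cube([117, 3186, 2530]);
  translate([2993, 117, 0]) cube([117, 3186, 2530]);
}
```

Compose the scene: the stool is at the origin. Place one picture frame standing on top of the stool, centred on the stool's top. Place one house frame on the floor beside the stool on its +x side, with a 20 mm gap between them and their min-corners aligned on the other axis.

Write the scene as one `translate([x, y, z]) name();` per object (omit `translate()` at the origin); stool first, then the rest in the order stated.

stool();
translate([28, 168, 427]) picture_frame();
translate([344, 0, 0]) house_frame();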